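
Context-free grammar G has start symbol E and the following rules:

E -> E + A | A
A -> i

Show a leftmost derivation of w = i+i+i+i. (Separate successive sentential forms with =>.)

E => E+A => E+A+A => E+A+A+A => A+A+A+A => i+A+A+A => i+i+A+A => i+i+i+A => i+i+i+i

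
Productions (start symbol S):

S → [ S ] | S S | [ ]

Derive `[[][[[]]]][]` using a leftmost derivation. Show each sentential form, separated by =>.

S=>SS=>[S]S=>[SS]S=>[[]S]S=>[[][S]]S=>[[][[S]]]S=>[[][[[]]]]S=>[[][[[]]]][]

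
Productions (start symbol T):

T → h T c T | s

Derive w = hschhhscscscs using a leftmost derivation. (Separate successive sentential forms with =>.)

T => hTcT => hscT => hschTcT => hschhTcTcT => hschhhTcTcTcT => hschhhscTcTcT => hschhhscscTcT => hschhhscscscT => hschhhscscscs

T => hTcT   [T → h T c T]
hTcT => hscT   [T → s]
hscT => hschTcT   [T → h T c T]
hschTcT => hschhTcTcT   [T → h T c T]
hschhTcTcT => hschhhTcTcTcT   [T → h T c T]
hschhhTcTcTcT => hschhhscTcTcT   [T → s]
hschhhscTcTcT => hschhhscscTcT   [T → s]
hschhhscscTcT => hschhhscscscT   [T → s]
hschhhscscscT => hschhhscscscs   [T → s]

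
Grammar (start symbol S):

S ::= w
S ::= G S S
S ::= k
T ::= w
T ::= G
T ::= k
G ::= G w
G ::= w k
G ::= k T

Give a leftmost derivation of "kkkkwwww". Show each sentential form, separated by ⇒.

S ⇒ GSS   [S ::= G S S]
GSS ⇒ kTSS   [G ::= k T]
kTSS ⇒ kkSS   [T ::= k]
kkSS ⇒ kkGSSS   [S ::= G S S]
kkGSSS ⇒ kkGwSSS   [G ::= G w]
kkGwSSS ⇒ kkkTwSSS   [G ::= k T]
kkkTwSSS ⇒ kkkkwSSS   [T ::= k]
kkkkwSSS ⇒ kkkkwwSS   [S ::= w]
kkkkwwSS ⇒ kkkkwwwS   [S ::= w]
kkkkwwwS ⇒ kkkkwwww   [S ::= w]

S ⇒ GSS ⇒ kTSS ⇒ kkSS ⇒ kkGSSS ⇒ kkGwSSS ⇒ kkkTwSSS ⇒ kkkkwSSS ⇒ kkkkwwSS ⇒ kkkkwwwS ⇒ kkkkwwww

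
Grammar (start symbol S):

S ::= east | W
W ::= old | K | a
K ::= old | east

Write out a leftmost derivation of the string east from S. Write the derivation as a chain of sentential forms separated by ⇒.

S ⇒ W ⇒ K ⇒ east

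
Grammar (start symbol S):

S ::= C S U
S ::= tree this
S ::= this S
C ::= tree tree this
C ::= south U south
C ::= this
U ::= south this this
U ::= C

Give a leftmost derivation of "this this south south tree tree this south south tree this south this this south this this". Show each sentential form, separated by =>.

S => this S => this C S U => this this S U => this this C S U U => this this south U south S U U => this this south C south S U U => this this south south U south south S U U => this this south south C south south S U U => this this south south tree tree this south south S U U => this this south south tree tree this south south tree this U U => this this south south tree tree this south south tree this south this this U => this this south south tree tree this south south tree this south this this south this this

S => this S   [S ::= this S]
this S => this C S U   [S ::= C S U]
this C S U => this this S U   [C ::= this]
this this S U => this this C S U U   [S ::= C S U]
this this C S U U => this this south U south S U U   [C ::= south U south]
this this south U south S U U => this this south C south S U U   [U ::= C]
this this south C south S U U => this this south south U south south S U U   [C ::= south U south]
this this south south U south south S U U => this this south south C south south S U U   [U ::= C]
this this south south C south south S U U => this this south south tree tree this south south S U U   [C ::= tree tree this]
this this south south tree tree this south south S U U => this this south south tree tree this south south tree this U U   [S ::= tree this]
this this south south tree tree this south south tree this U U => this this south south tree tree this south south tree this south this this U   [U ::= south this this]
this this south south tree tree this south south tree this south this this U => this this south south tree tree this south south tree this south this this south this this   [U ::= south this this]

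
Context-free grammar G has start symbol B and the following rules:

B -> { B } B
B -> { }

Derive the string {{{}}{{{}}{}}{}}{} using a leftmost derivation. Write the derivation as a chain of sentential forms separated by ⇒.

B⇒{B}B⇒{{B}B}B⇒{{{}}B}B⇒{{{}}{B}B}B⇒{{{}}{{B}B}B}B⇒{{{}}{{{}}B}B}B⇒{{{}}{{{}}{}}B}B⇒{{{}}{{{}}{}}{}}B⇒{{{}}{{{}}{}}{}}{}

B ⇒ {B}B   [B -> { B } B]
{B}B ⇒ {{B}B}B   [B -> { B } B]
{{B}B}B ⇒ {{{}}B}B   [B -> { }]
{{{}}B}B ⇒ {{{}}{B}B}B   [B -> { B } B]
{{{}}{B}B}B ⇒ {{{}}{{B}B}B}B   [B -> { B } B]
{{{}}{{B}B}B}B ⇒ {{{}}{{{}}B}B}B   [B -> { }]
{{{}}{{{}}B}B}B ⇒ {{{}}{{{}}{}}B}B   [B -> { }]
{{{}}{{{}}{}}B}B ⇒ {{{}}{{{}}{}}{}}B   [B -> { }]
{{{}}{{{}}{}}{}}B ⇒ {{{}}{{{}}{}}{}}{}   [B -> { }]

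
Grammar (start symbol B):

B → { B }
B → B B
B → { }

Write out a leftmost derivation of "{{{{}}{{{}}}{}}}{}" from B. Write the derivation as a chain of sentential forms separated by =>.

B => BB => {B}B => {{B}}B => {{BB}}B => {{{B}B}}B => {{{{}}B}}B => {{{{}}BB}}B => {{{{}}{B}B}}B => {{{{}}{{B}}B}}B => {{{{}}{{{}}}B}}B => {{{{}}{{{}}}{}}}B => {{{{}}{{{}}}{}}}{}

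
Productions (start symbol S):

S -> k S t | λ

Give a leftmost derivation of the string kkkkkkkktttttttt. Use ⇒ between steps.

S ⇒ kSt   [S -> k S t]
kSt ⇒ kkStt   [S -> k S t]
kkStt ⇒ kkkSttt   [S -> k S t]
kkkSttt ⇒ kkkkStttt   [S -> k S t]
kkkkStttt ⇒ kkkkkSttttt   [S -> k S t]
kkkkkSttttt ⇒ kkkkkkStttttt   [S -> k S t]
kkkkkkStttttt ⇒ kkkkkkkSttttttt   [S -> k S t]
kkkkkkkSttttttt ⇒ kkkkkkkkStttttttt   [S -> k S t]
kkkkkkkkStttttttt ⇒ kkkkkkkktttttttt   [S -> λ]

S ⇒ kSt ⇒ kkStt ⇒ kkkSttt ⇒ kkkkStttt ⇒ kkkkkSttttt ⇒ kkkkkkStttttt ⇒ kkkkkkkSttttttt ⇒ kkkkkkkkStttttttt ⇒ kkkkkkkktttttttt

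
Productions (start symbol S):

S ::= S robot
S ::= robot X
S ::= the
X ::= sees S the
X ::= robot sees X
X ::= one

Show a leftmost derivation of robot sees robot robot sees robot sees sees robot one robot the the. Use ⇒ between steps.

S ⇒ robot X   [S ::= robot X]
robot X ⇒ robot sees S the   [X ::= sees S the]
robot sees S the ⇒ robot sees robot X the   [S ::= robot X]
robot sees robot X the ⇒ robot sees robot robot sees X the   [X ::= robot sees X]
robot sees robot robot sees X the ⇒ robot sees robot robot sees robot sees X the   [X ::= robot sees X]
robot sees robot robot sees robot sees X the ⇒ robot sees robot robot sees robot sees sees S the the   [X ::= sees S the]
robot sees robot robot sees robot sees sees S the the ⇒ robot sees robot robot sees robot sees sees S robot the the   [S ::= S robot]
robot sees robot robot sees robot sees sees S robot the the ⇒ robot sees robot robot sees robot sees sees robot X robot the the   [S ::= robot X]
robot sees robot robot sees robot sees sees robot X robot the the ⇒ robot sees robot robot sees robot sees sees robot one robot the the   [X ::= one]

S ⇒ robot X ⇒ robot sees S the ⇒ robot sees robot X the ⇒ robot sees robot robot sees X the ⇒ robot sees robot robot sees robot sees X the ⇒ robot sees robot robot sees robot sees sees S the the ⇒ robot sees robot robot sees robot sees sees S robot the the ⇒ robot sees robot robot sees robot sees sees robot X robot the the ⇒ robot sees robot robot sees robot sees sees robot one robot the the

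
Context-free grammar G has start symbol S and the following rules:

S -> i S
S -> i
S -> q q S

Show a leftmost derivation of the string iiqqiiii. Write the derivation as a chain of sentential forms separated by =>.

S=>iS=>iiS=>iiqqS=>iiqqiS=>iiqqiiS=>iiqqiiiS=>iiqqiiii

S => iS   [S -> i S]
iS => iiS   [S -> i S]
iiS => iiqqS   [S -> q q S]
iiqqS => iiqqiS   [S -> i S]
iiqqiS => iiqqiiS   [S -> i S]
iiqqiiS => iiqqiiiS   [S -> i S]
iiqqiiiS => iiqqiiii   [S -> i]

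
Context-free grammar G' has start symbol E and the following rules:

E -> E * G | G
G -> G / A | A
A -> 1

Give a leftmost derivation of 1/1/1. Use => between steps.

E => G => G/A => G/A/A => A/A/A => 1/A/A => 1/1/A => 1/1/1

E => G   [E -> G]
G => G/A   [G -> G / A]
G/A => G/A/A   [G -> G / A]
G/A/A => A/A/A   [G -> A]
A/A/A => 1/A/A   [A -> 1]
1/A/A => 1/1/A   [A -> 1]
1/1/A => 1/1/1   [A -> 1]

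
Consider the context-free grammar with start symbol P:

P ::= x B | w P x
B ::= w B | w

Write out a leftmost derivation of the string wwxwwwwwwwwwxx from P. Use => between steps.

P => wPx   [P ::= w P x]
wPx => wwPxx   [P ::= w P x]
wwPxx => wwxBxx   [P ::= x B]
wwxBxx => wwxwBxx   [B ::= w B]
wwxwBxx => wwxwwBxx   [B ::= w B]
wwxwwBxx => wwxwwwBxx   [B ::= w B]
wwxwwwBxx => wwxwwwwBxx   [B ::= w B]
wwxwwwwBxx => wwxwwwwwBxx   [B ::= w B]
wwxwwwwwBxx => wwxwwwwwwBxx   [B ::= w B]
wwxwwwwwwBxx => wwxwwwwwwwBxx   [B ::= w B]
wwxwwwwwwwBxx => wwxwwwwwwwwBxx   [B ::= w B]
wwxwwwwwwwwBxx => wwxwwwwwwwwwxx   [B ::= w]

P => wPx => wwPxx => wwxBxx => wwxwBxx => wwxwwBxx => wwxwwwBxx => wwxwwwwBxx => wwxwwwwwBxx => wwxwwwwwwBxx => wwxwwwwwwwBxx => wwxwwwwwwwwBxx => wwxwwwwwwwwwxx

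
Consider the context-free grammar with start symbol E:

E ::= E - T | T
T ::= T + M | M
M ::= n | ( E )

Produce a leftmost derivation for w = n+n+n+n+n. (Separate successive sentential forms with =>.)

E => T => T+M => T+M+M => T+M+M+M => T+M+M+M+M => M+M+M+M+M => n+M+M+M+M => n+n+M+M+M => n+n+n+M+M => n+n+n+n+M => n+n+n+n+n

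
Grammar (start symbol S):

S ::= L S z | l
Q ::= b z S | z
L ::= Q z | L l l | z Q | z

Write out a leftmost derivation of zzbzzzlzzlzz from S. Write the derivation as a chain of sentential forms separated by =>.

S=>LSz=>QzSz=>zzSz=>zzLSzz=>zzQzSzz=>zzbzSzSzz=>zzbzLSzzSzz=>zzbzQzSzzSzz=>zzbzzzSzzSzz=>zzbzzzlzzSzz=>zzbzzzlzzlzz

S => LSz   [S ::= L S z]
LSz => QzSz   [L ::= Q z]
QzSz => zzSz   [Q ::= z]
zzSz => zzLSzz   [S ::= L S z]
zzLSzz => zzQzSzz   [L ::= Q z]
zzQzSzz => zzbzSzSzz   [Q ::= b z S]
zzbzSzSzz => zzbzLSzzSzz   [S ::= L S z]
zzbzLSzzSzz => zzbzQzSzzSzz   [L ::= Q z]
zzbzQzSzzSzz => zzbzzzSzzSzz   [Q ::= z]
zzbzzzSzzSzz => zzbzzzlzzSzz   [S ::= l]
zzbzzzlzzSzz => zzbzzzlzzlzz   [S ::= l]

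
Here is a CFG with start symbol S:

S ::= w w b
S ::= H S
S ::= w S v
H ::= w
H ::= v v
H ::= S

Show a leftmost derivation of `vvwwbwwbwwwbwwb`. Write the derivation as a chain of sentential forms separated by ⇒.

S ⇒ HS   [S ::= H S]
HS ⇒ vvS   [H ::= v v]
vvS ⇒ vvHS   [S ::= H S]
vvHS ⇒ vvSS   [H ::= S]
vvSS ⇒ vvHSS   [S ::= H S]
vvHSS ⇒ vvSSS   [H ::= S]
vvSSS ⇒ vvwwbSS   [S ::= w w b]
vvwwbSS ⇒ vvwwbHSS   [S ::= H S]
vvwwbHSS ⇒ vvwwbSSS   [H ::= S]
vvwwbSSS ⇒ vvwwbwwbSS   [S ::= w w b]
vvwwbwwbSS ⇒ vvwwbwwbHSS   [S ::= H S]
vvwwbwwbHSS ⇒ vvwwbwwbwSS   [H ::= w]
vvwwbwwbwSS ⇒ vvwwbwwbwwwbS   [S ::= w w b]
vvwwbwwbwwwbS ⇒ vvwwbwwbwwwbwwb   [S ::= w w b]

S ⇒ HS ⇒ vvS ⇒ vvHS ⇒ vvSS ⇒ vvHSS ⇒ vvSSS ⇒ vvwwbSS ⇒ vvwwbHSS ⇒ vvwwbSSS ⇒ vvwwbwwbSS ⇒ vvwwbwwbHSS ⇒ vvwwbwwbwSS ⇒ vvwwbwwbwwwbS ⇒ vvwwbwwbwwwbwwb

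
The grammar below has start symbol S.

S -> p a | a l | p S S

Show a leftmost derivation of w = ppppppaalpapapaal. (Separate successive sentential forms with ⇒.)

S ⇒ pSS ⇒ ppSSS ⇒ pppSSSS ⇒ ppppSSSSS ⇒ pppppSSSSSS ⇒ ppppppaSSSSS ⇒ ppppppaalSSSS ⇒ ppppppaalpaSSS ⇒ ppppppaalpapaSS ⇒ ppppppaalpapapaS ⇒ ppppppaalpapapaal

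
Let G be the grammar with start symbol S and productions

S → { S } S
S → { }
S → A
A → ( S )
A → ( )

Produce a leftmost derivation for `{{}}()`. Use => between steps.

S=>{S}S=>{{}}S=>{{}}A=>{{}}()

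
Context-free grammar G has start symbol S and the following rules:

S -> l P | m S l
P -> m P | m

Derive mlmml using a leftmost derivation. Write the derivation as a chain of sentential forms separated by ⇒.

S⇒mSl⇒mlPl⇒mlmPl⇒mlmml

S ⇒ mSl   [S -> m S l]
mSl ⇒ mlPl   [S -> l P]
mlPl ⇒ mlmPl   [P -> m P]
mlmPl ⇒ mlmml   [P -> m]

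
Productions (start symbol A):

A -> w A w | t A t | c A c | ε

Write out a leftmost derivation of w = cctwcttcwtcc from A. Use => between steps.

A => cAc   [A -> c A c]
cAc => ccAcc   [A -> c A c]
ccAcc => cctAtcc   [A -> t A t]
cctAtcc => cctwAwtcc   [A -> w A w]
cctwAwtcc => cctwcAcwtcc   [A -> c A c]
cctwcAcwtcc => cctwctAtcwtcc   [A -> t A t]
cctwctAtcwtcc => cctwcttcwtcc   [A -> ε]

A => cAc => ccAcc => cctAtcc => cctwAwtcc => cctwcAcwtcc => cctwctAtcwtcc => cctwcttcwtcc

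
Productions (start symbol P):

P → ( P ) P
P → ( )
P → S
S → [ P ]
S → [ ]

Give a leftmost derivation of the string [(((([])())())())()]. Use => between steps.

P => S => [P] => [(P)P] => [((P)P)P] => [(((P)P)P)P] => [((((P)P)P)P)P] => [((((S)P)P)P)P] => [(((([])P)P)P)P] => [(((([])())P)P)P] => [(((([])())())P)P] => [(((([])())())())P] => [(((([])())())())()]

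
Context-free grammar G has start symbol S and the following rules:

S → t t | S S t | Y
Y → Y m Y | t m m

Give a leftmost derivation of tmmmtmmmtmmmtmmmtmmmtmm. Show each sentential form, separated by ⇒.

S⇒Y⇒YmY⇒tmmmY⇒tmmmYmY⇒tmmmYmYmY⇒tmmmtmmmYmY⇒tmmmtmmmYmYmY⇒tmmmtmmmYmYmYmY⇒tmmmtmmmtmmmYmYmY⇒tmmmtmmmtmmmtmmmYmY⇒tmmmtmmmtmmmtmmmtmmmY⇒tmmmtmmmtmmmtmmmtmmmtmm

S ⇒ Y   [S → Y]
Y ⇒ YmY   [Y → Y m Y]
YmY ⇒ tmmmY   [Y → t m m]
tmmmY ⇒ tmmmYmY   [Y → Y m Y]
tmmmYmY ⇒ tmmmYmYmY   [Y → Y m Y]
tmmmYmYmY ⇒ tmmmtmmmYmY   [Y → t m m]
tmmmtmmmYmY ⇒ tmmmtmmmYmYmY   [Y → Y m Y]
tmmmtmmmYmYmY ⇒ tmmmtmmmYmYmYmY   [Y → Y m Y]
tmmmtmmmYmYmYmY ⇒ tmmmtmmmtmmmYmYmY   [Y → t m m]
tmmmtmmmtmmmYmYmY ⇒ tmmmtmmmtmmmtmmmYmY   [Y → t m m]
tmmmtmmmtmmmtmmmYmY ⇒ tmmmtmmmtmmmtmmmtmmmY   [Y → t m m]
tmmmtmmmtmmmtmmmtmmmY ⇒ tmmmtmmmtmmmtmmmtmmmtmm   [Y → t m m]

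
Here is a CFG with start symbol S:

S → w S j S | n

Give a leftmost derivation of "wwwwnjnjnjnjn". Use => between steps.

S => wSjS   [S → w S j S]
wSjS => wwSjSjS   [S → w S j S]
wwSjSjS => wwwSjSjSjS   [S → w S j S]
wwwSjSjSjS => wwwwSjSjSjSjS   [S → w S j S]
wwwwSjSjSjSjS => wwwwnjSjSjSjS   [S → n]
wwwwnjSjSjSjS => wwwwnjnjSjSjS   [S → n]
wwwwnjnjSjSjS => wwwwnjnjnjSjS   [S → n]
wwwwnjnjnjSjS => wwwwnjnjnjnjS   [S → n]
wwwwnjnjnjnjS => wwwwnjnjnjnjn   [S → n]

S => wSjS => wwSjSjS => wwwSjSjSjS => wwwwSjSjSjSjS => wwwwnjSjSjSjS => wwwwnjnjSjSjS => wwwwnjnjnjSjS => wwwwnjnjnjnjS => wwwwnjnjnjnjn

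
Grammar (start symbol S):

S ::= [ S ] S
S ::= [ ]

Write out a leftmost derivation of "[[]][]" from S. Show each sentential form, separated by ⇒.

S⇒[S]S⇒[[]]S⇒[[]][]

S ⇒ [S]S   [S ::= [ S ] S]
[S]S ⇒ [[]]S   [S ::= [ ]]
[[]]S ⇒ [[]][]   [S ::= [ ]]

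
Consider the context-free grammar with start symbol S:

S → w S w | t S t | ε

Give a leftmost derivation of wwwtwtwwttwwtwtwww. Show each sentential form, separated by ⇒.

S ⇒ wSw ⇒ wwSww ⇒ wwwSwww ⇒ wwwtStwww ⇒ wwwtwSwtwww ⇒ wwwtwtStwtwww ⇒ wwwtwtwSwtwtwww ⇒ wwwtwtwwSwwtwtwww ⇒ wwwtwtwwtStwwtwtwww ⇒ wwwtwtwwttwwtwtwww

S ⇒ wSw   [S → w S w]
wSw ⇒ wwSww   [S → w S w]
wwSww ⇒ wwwSwww   [S → w S w]
wwwSwww ⇒ wwwtStwww   [S → t S t]
wwwtStwww ⇒ wwwtwSwtwww   [S → w S w]
wwwtwSwtwww ⇒ wwwtwtStwtwww   [S → t S t]
wwwtwtStwtwww ⇒ wwwtwtwSwtwtwww   [S → w S w]
wwwtwtwSwtwtwww ⇒ wwwtwtwwSwwtwtwww   [S → w S w]
wwwtwtwwSwwtwtwww ⇒ wwwtwtwwtStwwtwtwww   [S → t S t]
wwwtwtwwtStwwtwtwww ⇒ wwwtwtwwttwwtwtwww   [S → ε]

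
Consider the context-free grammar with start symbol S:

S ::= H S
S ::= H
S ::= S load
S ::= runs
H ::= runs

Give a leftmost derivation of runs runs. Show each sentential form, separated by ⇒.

S ⇒ H S ⇒ runs S ⇒ runs H ⇒ runs runs

S ⇒ H S   [S ::= H S]
H S ⇒ runs S   [H ::= runs]
runs S ⇒ runs H   [S ::= H]
runs H ⇒ runs runs   [H ::= runs]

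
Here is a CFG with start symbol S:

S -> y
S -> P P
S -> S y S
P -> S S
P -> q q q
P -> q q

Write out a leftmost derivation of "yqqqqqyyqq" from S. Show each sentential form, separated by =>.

S => PP => SSP => ySP => ySySP => yPPySP => yqqPySP => yqqqqqySP => yqqqqqyyP => yqqqqqyyqq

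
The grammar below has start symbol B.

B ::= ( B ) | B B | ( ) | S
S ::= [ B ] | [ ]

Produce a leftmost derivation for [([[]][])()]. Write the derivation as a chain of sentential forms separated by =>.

B=>S=>[B]=>[BB]=>[(B)B]=>[(BB)B]=>[(SB)B]=>[([B]B)B]=>[([S]B)B]=>[([[]]B)B]=>[([[]]S)B]=>[([[]][])B]=>[([[]][])()]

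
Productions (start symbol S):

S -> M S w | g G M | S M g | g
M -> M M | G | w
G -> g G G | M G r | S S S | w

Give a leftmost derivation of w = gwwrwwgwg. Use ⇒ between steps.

S ⇒ SMg ⇒ SMgMg ⇒ gGMMgMg ⇒ gMGrMMgMg ⇒ gwGrMMgMg ⇒ gwwrMMgMg ⇒ gwwrwMgMg ⇒ gwwrwwgMg ⇒ gwwrwwgwg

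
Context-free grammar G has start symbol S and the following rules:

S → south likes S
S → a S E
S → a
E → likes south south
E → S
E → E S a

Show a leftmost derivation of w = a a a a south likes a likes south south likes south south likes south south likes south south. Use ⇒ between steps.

S ⇒ a S E ⇒ a a S E E ⇒ a a a S E E E ⇒ a a a a S E E E E ⇒ a a a a south likes S E E E E ⇒ a a a a south likes a E E E E ⇒ a a a a south likes a likes south south E E E ⇒ a a a a south likes a likes south south likes south south E E ⇒ a a a a south likes a likes south south likes south south likes south south E ⇒ a a a a south likes a likes south south likes south south likes south south likes south south

S ⇒ a S E   [S → a S E]
a S E ⇒ a a S E E   [S → a S E]
a a S E E ⇒ a a a S E E E   [S → a S E]
a a a S E E E ⇒ a a a a S E E E E   [S → a S E]
a a a a S E E E E ⇒ a a a a south likes S E E E E   [S → south likes S]
a a a a south likes S E E E E ⇒ a a a a south likes a E E E E   [S → a]
a a a a south likes a E E E E ⇒ a a a a south likes a likes south south E E E   [E → likes south south]
a a a a south likes a likes south south E E E ⇒ a a a a south likes a likes south south likes south south E E   [E → likes south south]
a a a a south likes a likes south south likes south south E E ⇒ a a a a south likes a likes south south likes south south likes south south E   [E → likes south south]
a a a a south likes a likes south south likes south south likes south south E ⇒ a a a a south likes a likes south south likes south south likes south south likes south south   [E → likes south south]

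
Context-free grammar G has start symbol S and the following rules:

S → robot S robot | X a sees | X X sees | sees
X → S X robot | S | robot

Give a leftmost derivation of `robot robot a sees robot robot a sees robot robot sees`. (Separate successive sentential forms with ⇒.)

S ⇒ X X sees ⇒ robot X sees ⇒ robot S X robot sees ⇒ robot X a sees X robot sees ⇒ robot S X robot a sees X robot sees ⇒ robot X a sees X robot a sees X robot sees ⇒ robot robot a sees X robot a sees X robot sees ⇒ robot robot a sees robot robot a sees X robot sees ⇒ robot robot a sees robot robot a sees robot robot sees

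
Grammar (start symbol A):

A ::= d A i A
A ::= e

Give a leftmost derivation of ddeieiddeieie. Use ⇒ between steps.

A⇒dAiA⇒ddAiAiA⇒ddeiAiA⇒ddeieiA⇒ddeieidAiA⇒ddeieiddAiAiA⇒ddeieiddeiAiA⇒ddeieiddeieiA⇒ddeieiddeieie

A ⇒ dAiA   [A ::= d A i A]
dAiA ⇒ ddAiAiA   [A ::= d A i A]
ddAiAiA ⇒ ddeiAiA   [A ::= e]
ddeiAiA ⇒ ddeieiA   [A ::= e]
ddeieiA ⇒ ddeieidAiA   [A ::= d A i A]
ddeieidAiA ⇒ ddeieiddAiAiA   [A ::= d A i A]
ddeieiddAiAiA ⇒ ddeieiddeiAiA   [A ::= e]
ddeieiddeiAiA ⇒ ddeieiddeieiA   [A ::= e]
ddeieiddeieiA ⇒ ddeieiddeieie   [A ::= e]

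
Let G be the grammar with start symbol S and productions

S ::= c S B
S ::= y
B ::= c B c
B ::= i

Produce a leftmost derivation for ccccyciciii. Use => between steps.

S => cSB   [S ::= c S B]
cSB => ccSBB   [S ::= c S B]
ccSBB => cccSBBB   [S ::= c S B]
cccSBBB => ccccSBBBB   [S ::= c S B]
ccccSBBBB => ccccyBBBB   [S ::= y]
ccccyBBBB => ccccycBcBBB   [B ::= c B c]
ccccycBcBBB => ccccycicBBB   [B ::= i]
ccccycicBBB => ccccyciciBB   [B ::= i]
ccccyciciBB => ccccyciciiB   [B ::= i]
ccccyciciiB => ccccyciciii   [B ::= i]

S => cSB => ccSBB => cccSBBB => ccccSBBBB => ccccyBBBB => ccccycBcBBB => ccccycicBBB => ccccyciciBB => ccccyciciiB => ccccyciciii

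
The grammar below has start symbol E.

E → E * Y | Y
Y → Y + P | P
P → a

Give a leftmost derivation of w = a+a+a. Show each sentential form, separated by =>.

E => Y => Y+P => Y+P+P => P+P+P => a+P+P => a+a+P => a+a+a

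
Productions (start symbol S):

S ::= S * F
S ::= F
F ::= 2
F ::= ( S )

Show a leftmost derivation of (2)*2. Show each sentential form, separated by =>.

S => S*F => F*F => (S)*F => (F)*F => (2)*F => (2)*2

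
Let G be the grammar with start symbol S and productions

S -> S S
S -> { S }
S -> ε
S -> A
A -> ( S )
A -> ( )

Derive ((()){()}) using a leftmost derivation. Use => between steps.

S => A   [S -> A]
A => (S)   [A -> ( S )]
(S) => (SS)   [S -> S S]
(SS) => (AS)   [S -> A]
(AS) => ((S)S)   [A -> ( S )]
((S)S) => ((A)S)   [S -> A]
((A)S) => ((())S)   [A -> ( )]
((())S) => ((()){S})   [S -> { S }]
((()){S}) => ((()){A})   [S -> A]
((()){A}) => ((()){()})   [A -> ( )]

S => A => (S) => (SS) => (AS) => ((S)S) => ((A)S) => ((())S) => ((()){S}) => ((()){A}) => ((()){()})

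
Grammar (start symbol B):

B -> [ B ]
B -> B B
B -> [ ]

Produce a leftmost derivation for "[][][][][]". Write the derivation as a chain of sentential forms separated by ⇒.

B⇒BB⇒BBB⇒[]BB⇒[]BBB⇒[]BBBB⇒[][]BBB⇒[][][]BB⇒[][][][]B⇒[][][][][]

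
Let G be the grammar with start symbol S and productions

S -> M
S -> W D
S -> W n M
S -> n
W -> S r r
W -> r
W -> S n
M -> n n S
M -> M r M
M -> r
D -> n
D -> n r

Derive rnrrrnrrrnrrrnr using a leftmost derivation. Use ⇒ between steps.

S ⇒ WD   [S -> W D]
WD ⇒ SrrD   [W -> S r r]
SrrD ⇒ WnMrrD   [S -> W n M]
WnMrrD ⇒ SrrnMrrD   [W -> S r r]
SrrnMrrD ⇒ WnMrrnMrrD   [S -> W n M]
WnMrrnMrrD ⇒ SrrnMrrnMrrD   [W -> S r r]
SrrnMrrnMrrD ⇒ WDrrnMrrnMrrD   [S -> W D]
WDrrnMrrnMrrD ⇒ rDrrnMrrnMrrD   [W -> r]
rDrrnMrrnMrrD ⇒ rnrrrnMrrnMrrD   [D -> n r]
rnrrrnMrrnMrrD ⇒ rnrrrnrrrnMrrD   [M -> r]
rnrrrnrrrnMrrD ⇒ rnrrrnrrrnrrrD   [M -> r]
rnrrrnrrrnrrrD ⇒ rnrrrnrrrnrrrnr   [D -> n r]

S⇒WD⇒SrrD⇒WnMrrD⇒SrrnMrrD⇒WnMrrnMrrD⇒SrrnMrrnMrrD⇒WDrrnMrrnMrrD⇒rDrrnMrrnMrrD⇒rnrrrnMrrnMrrD⇒rnrrrnrrrnMrrD⇒rnrrrnrrrnrrrD⇒rnrrrnrrrnrrrnr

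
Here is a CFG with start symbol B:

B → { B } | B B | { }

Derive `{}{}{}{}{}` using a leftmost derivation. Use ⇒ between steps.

B ⇒ BB   [B → B B]
BB ⇒ {}B   [B → { }]
{}B ⇒ {}BB   [B → B B]
{}BB ⇒ {}BBB   [B → B B]
{}BBB ⇒ {}BBBB   [B → B B]
{}BBBB ⇒ {}{}BBB   [B → { }]
{}{}BBB ⇒ {}{}{}BB   [B → { }]
{}{}{}BB ⇒ {}{}{}{}B   [B → { }]
{}{}{}{}B ⇒ {}{}{}{}{}   [B → { }]

B ⇒ BB ⇒ {}B ⇒ {}BB ⇒ {}BBB ⇒ {}BBBB ⇒ {}{}BBB ⇒ {}{}{}BB ⇒ {}{}{}{}B ⇒ {}{}{}{}{}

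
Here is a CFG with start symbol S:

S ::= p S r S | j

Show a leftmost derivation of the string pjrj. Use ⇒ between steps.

S⇒pSrS⇒pjrS⇒pjrj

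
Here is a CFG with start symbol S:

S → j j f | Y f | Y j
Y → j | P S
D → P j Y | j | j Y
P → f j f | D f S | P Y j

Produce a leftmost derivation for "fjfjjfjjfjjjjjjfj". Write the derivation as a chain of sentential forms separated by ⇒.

S⇒Yj⇒PSj⇒PYjSj⇒PYjYjSj⇒DfSYjYjSj⇒PjYfSYjYjSj⇒fjfjYfSYjYjSj⇒fjfjjfSYjYjSj⇒fjfjjfjjfYjYjSj⇒fjfjjfjjfjjYjSj⇒fjfjjfjjfjjjjSj⇒fjfjjfjjfjjjjjjfj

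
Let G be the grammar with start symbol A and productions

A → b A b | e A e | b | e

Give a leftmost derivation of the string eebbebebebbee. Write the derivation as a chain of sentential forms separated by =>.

A => eAe   [A → e A e]
eAe => eeAee   [A → e A e]
eeAee => eebAbee   [A → b A b]
eebAbee => eebbAbbee   [A → b A b]
eebbAbbee => eebbeAebbee   [A → e A e]
eebbeAebbee => eebbebAbebbee   [A → b A b]
eebbebAbebbee => eebbebebebbee   [A → e]

A => eAe => eeAee => eebAbee => eebbAbbee => eebbeAebbee => eebbebAbebbee => eebbebebebbee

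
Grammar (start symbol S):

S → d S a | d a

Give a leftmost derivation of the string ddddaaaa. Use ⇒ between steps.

S ⇒ dSa ⇒ ddSaa ⇒ dddSaaa ⇒ ddddaaaa

S ⇒ dSa   [S → d S a]
dSa ⇒ ddSaa   [S → d S a]
ddSaa ⇒ dddSaaa   [S → d S a]
dddSaaa ⇒ ddddaaaa   [S → d a]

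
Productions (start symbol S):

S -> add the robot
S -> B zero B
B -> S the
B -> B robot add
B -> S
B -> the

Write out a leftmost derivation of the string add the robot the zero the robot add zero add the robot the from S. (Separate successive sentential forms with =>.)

S => B zero B => S the zero B => add the robot the zero B => add the robot the zero S the => add the robot the zero B zero B the => add the robot the zero B robot add zero B the => add the robot the zero the robot add zero B the => add the robot the zero the robot add zero S the => add the robot the zero the robot add zero add the robot the

S => B zero B   [S -> B zero B]
B zero B => S the zero B   [B -> S the]
S the zero B => add the robot the zero B   [S -> add the robot]
add the robot the zero B => add the robot the zero S the   [B -> S the]
add the robot the zero S the => add the robot the zero B zero B the   [S -> B zero B]
add the robot the zero B zero B the => add the robot the zero B robot add zero B the   [B -> B robot add]
add the robot the zero B robot add zero B the => add the robot the zero the robot add zero B the   [B -> the]
add the robot the zero the robot add zero B the => add the robot the zero the robot add zero S the   [B -> S]
add the robot the zero the robot add zero S the => add the robot the zero the robot add zero add the robot the   [S -> add the robot]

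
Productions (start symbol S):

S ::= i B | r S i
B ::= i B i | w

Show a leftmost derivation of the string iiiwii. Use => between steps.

S=>iB=>iiBi=>iiiBii=>iiiwii

S => iB   [S ::= i B]
iB => iiBi   [B ::= i B i]
iiBi => iiiBii   [B ::= i B i]
iiiBii => iiiwii   [B ::= w]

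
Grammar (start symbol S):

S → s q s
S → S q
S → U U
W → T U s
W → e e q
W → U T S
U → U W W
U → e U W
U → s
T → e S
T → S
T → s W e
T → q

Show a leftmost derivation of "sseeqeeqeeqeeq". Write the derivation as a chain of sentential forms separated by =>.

S => UU   [S → U U]
UU => sU   [U → s]
sU => sUWW   [U → U W W]
sUWW => sUWWWW   [U → U W W]
sUWWWW => ssWWWW   [U → s]
ssWWWW => sseeqWWW   [W → e e q]
sseeqWWW => sseeqeeqWW   [W → e e q]
sseeqeeqWW => sseeqeeqeeqW   [W → e e q]
sseeqeeqeeqW => sseeqeeqeeqeeq   [W → e e q]

S => UU => sU => sUWW => sUWWWW => ssWWWW => sseeqWWW => sseeqeeqWW => sseeqeeqeeqW => sseeqeeqeeqeeq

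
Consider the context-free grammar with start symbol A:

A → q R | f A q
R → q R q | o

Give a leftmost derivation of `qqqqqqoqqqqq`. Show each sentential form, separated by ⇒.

A ⇒ qR   [A → q R]
qR ⇒ qqRq   [R → q R q]
qqRq ⇒ qqqRqq   [R → q R q]
qqqRqq ⇒ qqqqRqqq   [R → q R q]
qqqqRqqq ⇒ qqqqqRqqqq   [R → q R q]
qqqqqRqqqq ⇒ qqqqqqRqqqqq   [R → q R q]
qqqqqqRqqqqq ⇒ qqqqqqoqqqqq   [R → o]

A ⇒ qR ⇒ qqRq ⇒ qqqRqq ⇒ qqqqRqqq ⇒ qqqqqRqqqq ⇒ qqqqqqRqqqqq ⇒ qqqqqqoqqqqq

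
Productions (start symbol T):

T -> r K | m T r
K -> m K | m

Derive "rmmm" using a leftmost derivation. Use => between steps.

T=>rK=>rmK=>rmmK=>rmmm

T => rK   [T -> r K]
rK => rmK   [K -> m K]
rmK => rmmK   [K -> m K]
rmmK => rmmm   [K -> m]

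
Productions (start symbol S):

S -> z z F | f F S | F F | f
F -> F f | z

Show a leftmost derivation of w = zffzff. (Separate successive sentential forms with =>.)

S=>FF=>FfF=>FffF=>zffF=>zffFf=>zffFff=>zffzff

S => FF   [S -> F F]
FF => FfF   [F -> F f]
FfF => FffF   [F -> F f]
FffF => zffF   [F -> z]
zffF => zffFf   [F -> F f]
zffFf => zffFff   [F -> F f]
zffFff => zffzff   [F -> z]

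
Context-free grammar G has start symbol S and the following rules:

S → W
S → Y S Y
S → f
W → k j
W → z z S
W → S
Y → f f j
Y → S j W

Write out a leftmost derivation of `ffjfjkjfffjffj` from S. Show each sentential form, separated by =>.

S=>YSY=>ffjSY=>ffjYSYY=>ffjSjWSYY=>ffjfjWSYY=>ffjfjkjSYY=>ffjfjkjfYY=>ffjfjkjfffjY=>ffjfjkjfffjffj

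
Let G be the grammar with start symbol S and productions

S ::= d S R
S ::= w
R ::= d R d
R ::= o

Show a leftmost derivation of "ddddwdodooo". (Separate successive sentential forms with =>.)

S=>dSR=>ddSRR=>dddSRRR=>ddddSRRRR=>ddddwRRRR=>ddddwdRdRRR=>ddddwdodRRR=>ddddwdodoRR=>ddddwdodooR=>ddddwdodooo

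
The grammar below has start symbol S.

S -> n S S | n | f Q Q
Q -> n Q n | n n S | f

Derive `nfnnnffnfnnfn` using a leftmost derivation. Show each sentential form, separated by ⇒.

S ⇒ nSS ⇒ nfQQS ⇒ nfnQnQS ⇒ nfnnnSnQS ⇒ nfnnnfQQnQS ⇒ nfnnnffQnQS ⇒ nfnnnffnQnnQS ⇒ nfnnnffnfnnQS ⇒ nfnnnffnfnnfS ⇒ nfnnnffnfnnfn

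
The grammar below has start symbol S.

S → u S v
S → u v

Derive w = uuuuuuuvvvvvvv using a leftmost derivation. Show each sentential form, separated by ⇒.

S⇒uSv⇒uuSvv⇒uuuSvvv⇒uuuuSvvvv⇒uuuuuSvvvvv⇒uuuuuuSvvvvvv⇒uuuuuuuvvvvvvv

S ⇒ uSv   [S → u S v]
uSv ⇒ uuSvv   [S → u S v]
uuSvv ⇒ uuuSvvv   [S → u S v]
uuuSvvv ⇒ uuuuSvvvv   [S → u S v]
uuuuSvvvv ⇒ uuuuuSvvvvv   [S → u S v]
uuuuuSvvvvv ⇒ uuuuuuSvvvvvv   [S → u S v]
uuuuuuSvvvvvv ⇒ uuuuuuuvvvvvvv   [S → u v]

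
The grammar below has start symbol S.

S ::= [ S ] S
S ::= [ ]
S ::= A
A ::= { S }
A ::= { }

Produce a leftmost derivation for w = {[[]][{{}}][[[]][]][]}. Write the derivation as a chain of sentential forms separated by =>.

S => A => {S} => {[S]S} => {[[]]S} => {[[]][S]S} => {[[]][A]S} => {[[]][{S}]S} => {[[]][{A}]S} => {[[]][{{}}]S} => {[[]][{{}}][S]S} => {[[]][{{}}][[S]S]S} => {[[]][{{}}][[[]]S]S} => {[[]][{{}}][[[]][]]S} => {[[]][{{}}][[[]][]][]}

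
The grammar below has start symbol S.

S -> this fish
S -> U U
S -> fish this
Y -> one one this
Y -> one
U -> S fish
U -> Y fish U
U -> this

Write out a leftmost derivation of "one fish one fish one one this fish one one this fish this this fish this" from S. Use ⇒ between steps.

S ⇒ U U   [S -> U U]
U U ⇒ Y fish U U   [U -> Y fish U]
Y fish U U ⇒ one fish U U   [Y -> one]
one fish U U ⇒ one fish S fish U   [U -> S fish]
one fish S fish U ⇒ one fish U U fish U   [S -> U U]
one fish U U fish U ⇒ one fish Y fish U U fish U   [U -> Y fish U]
one fish Y fish U U fish U ⇒ one fish one fish U U fish U   [Y -> one]
one fish one fish U U fish U ⇒ one fish one fish Y fish U U fish U   [U -> Y fish U]
one fish one fish Y fish U U fish U ⇒ one fish one fish one one this fish U U fish U   [Y -> one one this]
one fish one fish one one this fish U U fish U ⇒ one fish one fish one one this fish Y fish U U fish U   [U -> Y fish U]
one fish one fish one one this fish Y fish U U fish U ⇒ one fish one fish one one this fish one one this fish U U fish U   [Y -> one one this]
one fish one fish one one this fish one one this fish U U fish U ⇒ one fish one fish one one this fish one one this fish this U fish U   [U -> this]
one fish one fish one one this fish one one this fish this U fish U ⇒ one fish one fish one one this fish one one this fish this this fish U   [U -> this]
one fish one fish one one this fish one one this fish this this fish U ⇒ one fish one fish one one this fish one one this fish this this fish this   [U -> this]

S ⇒ U U ⇒ Y fish U U ⇒ one fish U U ⇒ one fish S fish U ⇒ one fish U U fish U ⇒ one fish Y fish U U fish U ⇒ one fish one fish U U fish U ⇒ one fish one fish Y fish U U fish U ⇒ one fish one fish one one this fish U U fish U ⇒ one fish one fish one one this fish Y fish U U fish U ⇒ one fish one fish one one this fish one one this fish U U fish U ⇒ one fish one fish one one this fish one one this fish this U fish U ⇒ one fish one fish one one this fish one one this fish this this fish U ⇒ one fish one fish one one this fish one one this fish this this fish this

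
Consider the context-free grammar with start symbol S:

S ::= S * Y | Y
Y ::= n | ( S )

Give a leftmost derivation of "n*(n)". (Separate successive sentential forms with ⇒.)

S ⇒ S*Y ⇒ Y*Y ⇒ n*Y ⇒ n*(S) ⇒ n*(Y) ⇒ n*(n)

S ⇒ S*Y   [S ::= S * Y]
S*Y ⇒ Y*Y   [S ::= Y]
Y*Y ⇒ n*Y   [Y ::= n]
n*Y ⇒ n*(S)   [Y ::= ( S )]
n*(S) ⇒ n*(Y)   [S ::= Y]
n*(Y) ⇒ n*(n)   [Y ::= n]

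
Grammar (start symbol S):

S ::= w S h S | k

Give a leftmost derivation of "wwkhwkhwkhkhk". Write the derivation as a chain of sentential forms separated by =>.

S => wShS   [S ::= w S h S]
wShS => wwShShS   [S ::= w S h S]
wwShShS => wwkhShS   [S ::= k]
wwkhShS => wwkhwShShS   [S ::= w S h S]
wwkhwShShS => wwkhwkhShS   [S ::= k]
wwkhwkhShS => wwkhwkhwShShS   [S ::= w S h S]
wwkhwkhwShShS => wwkhwkhwkhShS   [S ::= k]
wwkhwkhwkhShS => wwkhwkhwkhkhS   [S ::= k]
wwkhwkhwkhkhS => wwkhwkhwkhkhk   [S ::= k]

S => wShS => wwShShS => wwkhShS => wwkhwShShS => wwkhwkhShS => wwkhwkhwShShS => wwkhwkhwkhShS => wwkhwkhwkhkhS => wwkhwkhwkhkhk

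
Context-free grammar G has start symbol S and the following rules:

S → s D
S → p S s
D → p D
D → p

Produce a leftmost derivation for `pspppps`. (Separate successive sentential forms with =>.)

S => pSs => psDs => pspDs => psppDs => pspppDs => pspppps

S => pSs   [S → p S s]
pSs => psDs   [S → s D]
psDs => pspDs   [D → p D]
pspDs => psppDs   [D → p D]
psppDs => pspppDs   [D → p D]
pspppDs => pspppps   [D → p]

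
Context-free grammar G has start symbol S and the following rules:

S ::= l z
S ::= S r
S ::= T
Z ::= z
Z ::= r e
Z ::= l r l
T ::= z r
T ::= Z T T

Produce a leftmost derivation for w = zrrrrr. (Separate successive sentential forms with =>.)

S => Sr => Srr => Srrr => Srrrr => Trrrr => zrrrrr

S => Sr   [S ::= S r]
Sr => Srr   [S ::= S r]
Srr => Srrr   [S ::= S r]
Srrr => Srrrr   [S ::= S r]
Srrrr => Trrrr   [S ::= T]
Trrrr => zrrrrr   [T ::= z r]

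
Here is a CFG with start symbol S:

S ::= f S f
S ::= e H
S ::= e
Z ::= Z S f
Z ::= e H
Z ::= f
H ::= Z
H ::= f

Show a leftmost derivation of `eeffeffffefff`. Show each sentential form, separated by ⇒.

S ⇒ eH ⇒ eZ ⇒ eZSf ⇒ eZSfSf ⇒ eeHSfSf ⇒ eefSfSf ⇒ eeffSffSf ⇒ eeffeHffSf ⇒ eeffefffSf ⇒ eeffeffffSff ⇒ eeffeffffeHff ⇒ eeffeffffefff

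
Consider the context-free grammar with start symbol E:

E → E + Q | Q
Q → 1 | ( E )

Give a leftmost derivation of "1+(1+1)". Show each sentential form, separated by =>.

E => E+Q => Q+Q => 1+Q => 1+(E) => 1+(E+Q) => 1+(Q+Q) => 1+(1+Q) => 1+(1+1)

E => E+Q   [E → E + Q]
E+Q => Q+Q   [E → Q]
Q+Q => 1+Q   [Q → 1]
1+Q => 1+(E)   [Q → ( E )]
1+(E) => 1+(E+Q)   [E → E + Q]
1+(E+Q) => 1+(Q+Q)   [E → Q]
1+(Q+Q) => 1+(1+Q)   [Q → 1]
1+(1+Q) => 1+(1+1)   [Q → 1]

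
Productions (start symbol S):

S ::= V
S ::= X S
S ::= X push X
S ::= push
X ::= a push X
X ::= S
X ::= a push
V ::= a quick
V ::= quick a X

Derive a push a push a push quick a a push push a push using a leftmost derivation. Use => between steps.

S => X push X   [S ::= X push X]
X push X => a push X push X   [X ::= a push X]
a push X push X => a push a push X push X   [X ::= a push X]
a push a push X push X => a push a push a push X push X   [X ::= a push X]
a push a push a push X push X => a push a push a push S push X   [X ::= S]
a push a push a push S push X => a push a push a push V push X   [S ::= V]
a push a push a push V push X => a push a push a push quick a X push X   [V ::= quick a X]
a push a push a push quick a X push X => a push a push a push quick a a push push X   [X ::= a push]
a push a push a push quick a a push push X => a push a push a push quick a a push push a push   [X ::= a push]

S => X push X => a push X push X => a push a push X push X => a push a push a push X push X => a push a push a push S push X => a push a push a push V push X => a push a push a push quick a X push X => a push a push a push quick a a push push X => a push a push a push quick a a push push a push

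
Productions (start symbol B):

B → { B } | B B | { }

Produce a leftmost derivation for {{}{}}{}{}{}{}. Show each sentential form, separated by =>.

B=>BB=>BBB=>BBBB=>BBBBB=>{B}BBBB=>{BB}BBBB=>{{}B}BBBB=>{{}{}}BBBB=>{{}{}}{}BBB=>{{}{}}{}{}BB=>{{}{}}{}{}{}B=>{{}{}}{}{}{}{}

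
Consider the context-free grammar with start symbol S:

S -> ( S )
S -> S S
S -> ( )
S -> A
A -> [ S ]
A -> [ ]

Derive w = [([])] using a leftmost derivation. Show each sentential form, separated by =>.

S => A => [S] => [(S)] => [(A)] => [([])]

S => A   [S -> A]
A => [S]   [A -> [ S ]]
[S] => [(S)]   [S -> ( S )]
[(S)] => [(A)]   [S -> A]
[(A)] => [([])]   [A -> [ ]]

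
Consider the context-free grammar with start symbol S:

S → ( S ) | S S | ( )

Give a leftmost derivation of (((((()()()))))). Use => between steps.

S => (S)   [S → ( S )]
(S) => ((S))   [S → ( S )]
((S)) => (((S)))   [S → ( S )]
(((S))) => ((((S))))   [S → ( S )]
((((S)))) => (((((S)))))   [S → ( S )]
(((((S))))) => (((((SS)))))   [S → S S]
(((((SS))))) => (((((()S)))))   [S → ( )]
(((((()S))))) => (((((()SS)))))   [S → S S]
(((((()SS))))) => (((((()()S)))))   [S → ( )]
(((((()()S))))) => (((((()()())))))   [S → ( )]

S=>(S)=>((S))=>(((S)))=>((((S))))=>(((((S)))))=>(((((SS)))))=>(((((()S)))))=>(((((()SS)))))=>(((((()()S)))))=>(((((()()())))))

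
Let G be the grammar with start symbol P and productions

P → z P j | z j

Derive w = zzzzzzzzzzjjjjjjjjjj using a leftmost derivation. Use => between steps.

P => zPj => zzPjj => zzzPjjj => zzzzPjjjj => zzzzzPjjjjj => zzzzzzPjjjjjj => zzzzzzzPjjjjjjj => zzzzzzzzPjjjjjjjj => zzzzzzzzzPjjjjjjjjj => zzzzzzzzzzjjjjjjjjjj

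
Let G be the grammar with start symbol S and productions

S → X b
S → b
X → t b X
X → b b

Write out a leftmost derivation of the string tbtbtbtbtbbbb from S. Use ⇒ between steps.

S⇒Xb⇒tbXb⇒tbtbXb⇒tbtbtbXb⇒tbtbtbtbXb⇒tbtbtbtbtbXb⇒tbtbtbtbtbbbb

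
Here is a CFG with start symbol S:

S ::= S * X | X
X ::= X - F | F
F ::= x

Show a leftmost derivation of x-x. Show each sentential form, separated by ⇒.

S ⇒ X   [S ::= X]
X ⇒ X-F   [X ::= X - F]
X-F ⇒ F-F   [X ::= F]
F-F ⇒ x-F   [F ::= x]
x-F ⇒ x-x   [F ::= x]

S⇒X⇒X-F⇒F-F⇒x-F⇒x-x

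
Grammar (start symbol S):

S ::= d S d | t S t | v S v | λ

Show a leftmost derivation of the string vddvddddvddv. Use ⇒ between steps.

S ⇒ vSv ⇒ vdSdv ⇒ vddSddv ⇒ vddvSvddv ⇒ vddvdSdvddv ⇒ vddvddSddvddv ⇒ vddvddddvddv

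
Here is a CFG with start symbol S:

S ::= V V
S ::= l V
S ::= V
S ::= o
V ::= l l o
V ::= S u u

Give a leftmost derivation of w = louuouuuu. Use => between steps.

S=>lV=>lSuu=>lVVuu=>lSuuVuu=>louuVuu=>louuSuuuu=>louuouuuu

S => lV   [S ::= l V]
lV => lSuu   [V ::= S u u]
lSuu => lVVuu   [S ::= V V]
lVVuu => lSuuVuu   [V ::= S u u]
lSuuVuu => louuVuu   [S ::= o]
louuVuu => louuSuuuu   [V ::= S u u]
louuSuuuu => louuouuuu   [S ::= o]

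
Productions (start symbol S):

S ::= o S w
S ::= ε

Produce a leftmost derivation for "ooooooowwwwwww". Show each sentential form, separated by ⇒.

S ⇒ oSw   [S ::= o S w]
oSw ⇒ ooSww   [S ::= o S w]
ooSww ⇒ oooSwww   [S ::= o S w]
oooSwww ⇒ ooooSwwww   [S ::= o S w]
ooooSwwww ⇒ oooooSwwwww   [S ::= o S w]
oooooSwwwww ⇒ ooooooSwwwwww   [S ::= o S w]
ooooooSwwwwww ⇒ oooooooSwwwwwww   [S ::= o S w]
oooooooSwwwwwww ⇒ ooooooowwwwwww   [S ::= ε]

S⇒oSw⇒ooSww⇒oooSwww⇒ooooSwwww⇒oooooSwwwww⇒ooooooSwwwwww⇒oooooooSwwwwwww⇒ooooooowwwwwww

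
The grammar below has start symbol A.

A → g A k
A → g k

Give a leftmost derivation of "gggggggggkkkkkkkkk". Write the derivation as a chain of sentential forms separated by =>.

A => gAk => ggAkk => gggAkkk => ggggAkkkk => gggggAkkkkk => ggggggAkkkkkk => gggggggAkkkkkkk => ggggggggAkkkkkkkk => gggggggggkkkkkkkkk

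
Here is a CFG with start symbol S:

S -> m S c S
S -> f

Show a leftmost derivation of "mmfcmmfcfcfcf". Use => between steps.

S => mScS => mmScScS => mmfcScS => mmfcmScScS => mmfcmmScScScS => mmfcmmfcScScS => mmfcmmfcfcScS => mmfcmmfcfcfcS => mmfcmmfcfcfcf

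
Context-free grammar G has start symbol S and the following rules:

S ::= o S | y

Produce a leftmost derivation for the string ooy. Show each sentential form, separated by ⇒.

S⇒oS⇒ooS⇒ooy

S ⇒ oS   [S ::= o S]
oS ⇒ ooS   [S ::= o S]
ooS ⇒ ooy   [S ::= y]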